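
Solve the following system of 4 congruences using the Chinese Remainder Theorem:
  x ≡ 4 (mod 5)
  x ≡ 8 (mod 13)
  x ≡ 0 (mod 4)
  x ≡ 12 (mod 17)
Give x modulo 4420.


Product of moduli M = 5 · 13 · 4 · 17 = 4420.
Merge one congruence at a time:
  Start: x ≡ 4 (mod 5).
  Combine with x ≡ 8 (mod 13); new modulus lcm = 65.
    Write x = 4 + 5·t and substitute into x ≡ 8 (mod 13): 5·t ≡ 8 − 4 = 4 (mod 13).
    The inverse of 5 mod 13 is 8 (since 5·8 = 40 = 3·13 + 1), so t ≡ 8·4 = 32 ≡ 6 (mod 13).
    Then x = 4 + 5·6 = 34, valid modulo lcm(5, 13) = 65: x ≡ 34 (mod 65).
  Combine with x ≡ 0 (mod 4); new modulus lcm = 260.
    Write x = 34 + 65·t and substitute into x ≡ 0 (mod 4): 65·t ≡ 0 − 34 = -34 (mod 4).
    Reduce coefficients mod 4: 1·t ≡ 2 (mod 4).
    So t ≡ 2 (mod 4).
    Then x = 34 + 65·2 = 164, valid modulo lcm(65, 4) = 260: x ≡ 164 (mod 260).
  Combine with x ≡ 12 (mod 17); new modulus lcm = 4420.
    Write x = 164 + 260·t and substitute into x ≡ 12 (mod 17): 260·t ≡ 12 − 164 = -152 (mod 17).
    Reduce coefficients mod 17: 5·t ≡ 1 (mod 17).
    The inverse of 5 mod 17 is 7 (since 5·7 = 35 = 2·17 + 1), so t ≡ 7·1 = 7 ≡ 7 (mod 17).
    Then x = 164 + 260·7 = 1984, valid modulo lcm(260, 17) = 4420: x ≡ 1984 (mod 4420).
Verify against each original: 1984 mod 5 = 4, 1984 mod 13 = 8, 1984 mod 4 = 0, 1984 mod 17 = 12.

x ≡ 1984 (mod 4420).


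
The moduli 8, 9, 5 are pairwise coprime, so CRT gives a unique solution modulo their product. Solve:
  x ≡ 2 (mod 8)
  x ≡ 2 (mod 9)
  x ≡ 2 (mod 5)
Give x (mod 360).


Moduli 8, 9, 5 are pairwise coprime; by CRT there is a unique solution modulo M = 8 · 9 · 5 = 360.
Solve pairwise, accumulating the modulus:
  Start with x ≡ 2 (mod 8).
  Combine with x ≡ 2 (mod 9): since gcd(8, 9) = 1, we get a unique residue mod 72.
    Write x = 2 + 8·t and substitute into x ≡ 2 (mod 9): 8·t ≡ 2 − 2 = 0 (mod 9).
    The inverse of 8 mod 9 is 8 (since 8·8 = 64 = 7·9 + 1), so t ≡ 8·0 = 0 ≡ 0 (mod 9).
    Then x = 2 + 8·0 = 2, valid modulo lcm(8, 9) = 72: x ≡ 2 (mod 72).
  Combine with x ≡ 2 (mod 5): since gcd(72, 5) = 1, we get a unique residue mod 360.
    Write x = 2 + 72·t and substitute into x ≡ 2 (mod 5): 72·t ≡ 2 − 2 = 0 (mod 5).
    Reduce coefficients mod 5: 2·t ≡ 0 (mod 5).
    The inverse of 2 mod 5 is 3 (since 2·3 = 6 = 1·5 + 1), so t ≡ 3·0 = 0 ≡ 0 (mod 5).
    Then x = 2 + 72·0 = 2, valid modulo lcm(72, 5) = 360: x ≡ 2 (mod 360).
Verify: 2 mod 8 = 2 ✓, 2 mod 9 = 2 ✓, 2 mod 5 = 2 ✓.

x ≡ 2 (mod 360).


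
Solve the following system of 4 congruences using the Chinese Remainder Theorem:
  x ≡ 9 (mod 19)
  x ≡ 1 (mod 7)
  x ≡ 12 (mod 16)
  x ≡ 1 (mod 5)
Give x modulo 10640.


Product of moduli M = 19 · 7 · 16 · 5 = 10640.
Merge one congruence at a time:
  Start: x ≡ 9 (mod 19).
  Combine with x ≡ 1 (mod 7); new modulus lcm = 133.
    Write x = 9 + 19·t and substitute into x ≡ 1 (mod 7): 19·t ≡ 1 − 9 = -8 (mod 7).
    Reduce coefficients mod 7: 5·t ≡ 6 (mod 7).
    The inverse of 5 mod 7 is 3 (since 5·3 = 15 = 2·7 + 1), so t ≡ 3·6 = 18 ≡ 4 (mod 7).
    Then x = 9 + 19·4 = 85, valid modulo lcm(19, 7) = 133: x ≡ 85 (mod 133).
  Combine with x ≡ 12 (mod 16); new modulus lcm = 2128.
    Write x = 85 + 133·t and substitute into x ≡ 12 (mod 16): 133·t ≡ 12 − 85 = -73 (mod 16).
    Reduce coefficients mod 16: 5·t ≡ 7 (mod 16).
    The inverse of 5 mod 16 is 13 (since 5·13 = 65 = 4·16 + 1), so t ≡ 13·7 = 91 ≡ 11 (mod 16).
    Then x = 85 + 133·11 = 1548, valid modulo lcm(133, 16) = 2128: x ≡ 1548 (mod 2128).
  Combine with x ≡ 1 (mod 5); new modulus lcm = 10640.
    Write x = 1548 + 2128·t and substitute into x ≡ 1 (mod 5): 2128·t ≡ 1 − 1548 = -1547 (mod 5).
    Reduce coefficients mod 5: 3·t ≡ 3 (mod 5).
    The inverse of 3 mod 5 is 2 (since 3·2 = 6 = 1·5 + 1), so t ≡ 2·3 = 6 ≡ 1 (mod 5).
    Then x = 1548 + 2128·1 = 3676, valid modulo lcm(2128, 5) = 10640: x ≡ 3676 (mod 10640).
Verify against each original: 3676 mod 19 = 9, 3676 mod 7 = 1, 3676 mod 16 = 12, 3676 mod 5 = 1.

x ≡ 3676 (mod 10640).


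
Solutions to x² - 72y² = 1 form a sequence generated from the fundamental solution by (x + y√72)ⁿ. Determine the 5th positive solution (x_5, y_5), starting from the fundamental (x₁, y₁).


Step 1: Find the fundamental solution (x₁, y₁) of x² - 72y² = 1.
  Expand √72 as a continued fraction. a₀ = ⌊√72⌋ = 8; iterate m_{k+1} = d_k·a_k − m_k, d_{k+1} = (72 − m_{k+1}²)/d_k, a_{k+1} = ⌊(a₀ + m_{k+1})/d_{k+1}⌋ (starting m₀ = 0, d₀ = 1), with convergents p_k = a_k·p_{k-1} + p_{k-2}, q_k = a_k·q_{k-1} + q_{k-2} (p₋₁ = 1, q₋₁ = 0):
  k = 0: a₀ = 8; p₀/q₀ = 8/1; p₀² − 72·q₀² = 64 − 72 = -8.
  k = 1: m = 8, d = 8, a = ⌊(8 + 8)/8⌋ = 2; p/q = (2·8 + 1)/(2·1 + 0) = 17/2; p² − 72·q² = 289 − 288 = 1.
  The first convergent with p² − 72·q² = 1 gives the fundamental solution (x₁, y₁) = (17, 2).
Step 2: Apply the recurrence (x_{n+1}, y_{n+1}) = (x₁x_n + 72y₁y_n, x₁y_n + y₁x_n) repeatedly.
  From (x_1, y_1) = (17, 2): x_2 = 17·17 + 72·2·2 = 577; y_2 = 17·2 + 2·17 = 68.
  From (x_2, y_2) = (577, 68): x_3 = 17·577 + 72·2·68 = 19601; y_3 = 17·68 + 2·577 = 2310.
  From (x_3, y_3) = (19601, 2310): x_4 = 17·19601 + 72·2·2310 = 665857; y_4 = 17·2310 + 2·19601 = 78472.
  From (x_4, y_4) = (665857, 78472): x_5 = 17·665857 + 72·2·78472 = 22619537; y_5 = 17·78472 + 2·665857 = 2665738.
Step 3: Verify x_5² - 72·y_5² = 511643454094369 - 511643454094368 = 1 (should be 1). ✓

(x_1, y_1) = (17, 2); (x_5, y_5) = (22619537, 2665738).


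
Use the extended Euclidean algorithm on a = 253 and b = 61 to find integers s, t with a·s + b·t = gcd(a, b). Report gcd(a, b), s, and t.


Euclidean algorithm on (253, 61) — divide until remainder is 0:
  253 = 4 · 61 + 9
  61 = 6 · 9 + 7
  9 = 1 · 7 + 2
  7 = 3 · 2 + 1
  2 = 2 · 1 + 0
gcd(253, 61) = 1.
Track Bezout coefficients alongside the remainders: start with r₀ = 253 = a·1 + b·0 (s = 1, t = 0) and r₁ = 61 = a·0 + b·1 (s = 0, t = 1); each new remainder r_{k+1} = r_{k-1} − q_k·r_k inherits s_{k+1} = s_{k-1} − q_k·s_k, t_{k+1} = t_{k-1} − q_k·t_k, so r_k = a·s_k + b·t_k at every step:
  q = 4: r = 9, s = 1 − 4·0 = 1, t = 0 − 4·1 = -4  (check: 253·1 + 61·(-4) = 9)
  q = 6: r = 7, s = 0 − 6·1 = -6, t = 1 − 6·(-4) = 25  (check: 253·(-6) + 61·25 = 7)
  q = 1: r = 2, s = 1 − 1·(-6) = 7, t = -4 − 1·25 = -29  (check: 253·7 + 61·(-29) = 2)
  q = 3: r = 1, s = -6 − 3·7 = -27, t = 25 − 3·(-29) = 112  (check: 253·(-27) + 61·112 = 1)
The row with r = 1 (the gcd) gives the Bezout coefficients s = -27, t = 112.
Result: 253 · (-27) + 61 · (112) = 1.

gcd(253, 61) = 1; s = -27, t = 112 (check: 253·(-27) + 61·112 = 1).


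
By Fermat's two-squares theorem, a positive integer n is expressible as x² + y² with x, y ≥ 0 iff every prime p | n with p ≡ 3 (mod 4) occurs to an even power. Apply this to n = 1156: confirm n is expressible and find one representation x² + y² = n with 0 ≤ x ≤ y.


Step 1: Factor n = 1156 = 2^2 · 17^2.
Step 2: Check the mod-4 condition on each prime factor: 2 = 2 (special); 17 ≡ 1 (mod 4), exponent 2.
All primes ≡ 3 (mod 4) appear to even exponent (or don't appear), so by the two-squares theorem n IS expressible as a sum of two squares.
Step 3: Build a representation. Group n = k² · m with k = 2 and m = 17 · 17 = 289 (a product of primes ≡ 1 (mod 4)); a representation of m scales to one of n via (k·x)² + (k·y)² = k²(x² + y²). Each prime p ≡ 1 (mod 4) is itself a sum of two squares; find a² by testing p − a² for a perfect square:
  17: 17 − 1² = 16 = 4² ⇒ 17 = 1² + 4².
  Combine using the Brahmagupta–Fibonacci identity (a² + b²)(c² + d²) = (ac − bd)² + (ad + bc)² = (ac + bd)² + (ad − bc)²:
  17 · 17 = 289: from (1² + 4²)(1² + 4²), take (1·1 − 4·4, 1·4 + 4·1) = (1 − 16, 4 + 4) = (-15, 8); dropping signs (only squares matter) gives (15, 8); check 15² + 8² = 225 + 64 = 289 ✓.
  Scale by k = 2: (2·15, 2·8) = (30, 16).
Step 4: Order so x ≤ y and verify: 16² + 30² = 256 + 900 = 1156 = n. ✓

n = 1156 = 16² + 30² (one valid representation with x ≤ y).


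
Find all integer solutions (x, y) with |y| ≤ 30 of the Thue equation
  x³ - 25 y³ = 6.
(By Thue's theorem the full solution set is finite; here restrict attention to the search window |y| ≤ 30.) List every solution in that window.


The equation is x³ - 25y³ = 6. For fixed y, x³ = 25·y³ + 6, so a solution requires the RHS to be a perfect cube.
Strategy: iterate y from -30 to 30, compute RHS = 25·y³ + 6, and check whether it is a (positive or negative) perfect cube.
Check small values of y:
  y = 0: RHS = 6 is not a perfect cube.
  y = 1: RHS = 31 is not a perfect cube.
  y = -1: RHS = -19 is not a perfect cube.
  y = 2: RHS = 206 is not a perfect cube.
  y = -2: RHS = -194 is not a perfect cube.
  y = 3: RHS = 681 is not a perfect cube.
  y = -3: RHS = -669 is not a perfect cube.
Continuing the search up to |y| = 30 finds no solutions either.
No (x, y) in the scanned range satisfies the equation.

No integer solutions with |y| ≤ 30.


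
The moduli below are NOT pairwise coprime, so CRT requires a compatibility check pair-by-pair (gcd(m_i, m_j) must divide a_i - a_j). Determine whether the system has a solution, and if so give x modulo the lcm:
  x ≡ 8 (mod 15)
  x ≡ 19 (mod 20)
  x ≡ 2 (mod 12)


Moduli 15, 20, 12 are not pairwise coprime, so CRT works modulo lcm(m_i) when all pairwise compatibility conditions hold.
Pairwise compatibility: gcd(m_i, m_j) must divide a_i - a_j for every pair.
Merge one congruence at a time:
  Start: x ≡ 8 (mod 15).
  Combine with x ≡ 19 (mod 20): gcd(15, 20) = 5, and 19 - 8 = 11 is NOT divisible by 5.
    ⇒ system is inconsistent (no integer solution).

No solution (the system is inconsistent).


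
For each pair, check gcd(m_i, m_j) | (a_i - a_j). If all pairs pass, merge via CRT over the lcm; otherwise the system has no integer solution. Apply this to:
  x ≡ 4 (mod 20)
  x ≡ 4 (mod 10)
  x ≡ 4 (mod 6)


Moduli 20, 10, 6 are not pairwise coprime, so CRT works modulo lcm(m_i) when all pairwise compatibility conditions hold.
Pairwise compatibility: gcd(m_i, m_j) must divide a_i - a_j for every pair.
Merge one congruence at a time:
  Start: x ≡ 4 (mod 20).
  Combine with x ≡ 4 (mod 10): gcd(20, 10) = 10; 4 - 4 = 0, which IS divisible by 10, so compatible.
    Write x = 4 + 20·t and substitute into x ≡ 4 (mod 10): 20·t ≡ 4 − 4 = 0 (mod 10).
    Divide the congruence (and modulus) by g = 10: 2·t ≡ 0 (mod 1).
    Modulo 1 every t works; take t = 0.
    Then x = 4 + 20·0 = 4, valid modulo lcm(20, 10) = 20: x ≡ 4 (mod 20).
  Combine with x ≡ 4 (mod 6): gcd(20, 6) = 2; 4 - 4 = 0, which IS divisible by 2, so compatible.
    Write x = 4 + 20·t and substitute into x ≡ 4 (mod 6): 20·t ≡ 4 − 4 = 0 (mod 6).
    Divide the congruence (and modulus) by g = 2: 10·t ≡ 0 (mod 3).
    Reduce coefficients mod 3: 1·t ≡ 0 (mod 3).
    So t ≡ 0 (mod 3).
    Then x = 4 + 20·0 = 4, valid modulo lcm(20, 6) = 60: x ≡ 4 (mod 60).
Verify: 4 mod 20 = 4, 4 mod 10 = 4, 4 mod 6 = 4.

x ≡ 4 (mod 60).


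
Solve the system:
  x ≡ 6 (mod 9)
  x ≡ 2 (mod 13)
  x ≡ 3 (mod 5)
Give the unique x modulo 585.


Moduli 9, 13, 5 are pairwise coprime; by CRT there is a unique solution modulo M = 9 · 13 · 5 = 585.
Solve pairwise, accumulating the modulus:
  Start with x ≡ 6 (mod 9).
  Combine with x ≡ 2 (mod 13): since gcd(9, 13) = 1, we get a unique residue mod 117.
    Write x = 6 + 9·t and substitute into x ≡ 2 (mod 13): 9·t ≡ 2 − 6 = -4 (mod 13).
    Reduce coefficients mod 13: 9·t ≡ 9 (mod 13).
    The inverse of 9 mod 13 is 3 (since 9·3 = 27 = 2·13 + 1), so t ≡ 3·9 = 27 ≡ 1 (mod 13).
    Then x = 6 + 9·1 = 15, valid modulo lcm(9, 13) = 117: x ≡ 15 (mod 117).
  Combine with x ≡ 3 (mod 5): since gcd(117, 5) = 1, we get a unique residue mod 585.
    Write x = 15 + 117·t and substitute into x ≡ 3 (mod 5): 117·t ≡ 3 − 15 = -12 (mod 5).
    Reduce coefficients mod 5: 2·t ≡ 3 (mod 5).
    The inverse of 2 mod 5 is 3 (since 2·3 = 6 = 1·5 + 1), so t ≡ 3·3 = 9 ≡ 4 (mod 5).
    Then x = 15 + 117·4 = 483, valid modulo lcm(117, 5) = 585: x ≡ 483 (mod 585).
Verify: 483 mod 9 = 6 ✓, 483 mod 13 = 2 ✓, 483 mod 5 = 3 ✓.

x ≡ 483 (mod 585).


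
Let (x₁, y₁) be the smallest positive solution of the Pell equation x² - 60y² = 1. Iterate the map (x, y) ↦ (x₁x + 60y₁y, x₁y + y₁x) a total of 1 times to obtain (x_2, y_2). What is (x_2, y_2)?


Step 1: Find the fundamental solution (x₁, y₁) of x² - 60y² = 1.
  Expand √60 as a continued fraction. a₀ = ⌊√60⌋ = 7; iterate m_{k+1} = d_k·a_k − m_k, d_{k+1} = (60 − m_{k+1}²)/d_k, a_{k+1} = ⌊(a₀ + m_{k+1})/d_{k+1}⌋ (starting m₀ = 0, d₀ = 1), with convergents p_k = a_k·p_{k-1} + p_{k-2}, q_k = a_k·q_{k-1} + q_{k-2} (p₋₁ = 1, q₋₁ = 0):
  k = 0: a₀ = 7; p₀/q₀ = 7/1; p₀² − 60·q₀² = 49 − 60 = -11.
  k = 1: m = 7, d = 11, a = ⌊(7 + 7)/11⌋ = 1; p/q = (1·7 + 1)/(1·1 + 0) = 8/1; p² − 60·q² = 64 − 60 = 4.
  k = 2: m = 4, d = 4, a = ⌊(7 + 4)/4⌋ = 2; p/q = (2·8 + 7)/(2·1 + 1) = 23/3; p² − 60·q² = 529 − 540 = -11.
  k = 3: m = 4, d = 11, a = ⌊(7 + 4)/11⌋ = 1; p/q = (1·23 + 8)/(1·3 + 1) = 31/4; p² − 60·q² = 961 − 960 = 1.
  The first convergent with p² − 60·q² = 1 gives the fundamental solution (x₁, y₁) = (31, 4).
Step 2: Apply the recurrence (x_{n+1}, y_{n+1}) = (x₁x_n + 60y₁y_n, x₁y_n + y₁x_n) repeatedly.
  From (x_1, y_1) = (31, 4): x_2 = 31·31 + 60·4·4 = 1921; y_2 = 31·4 + 4·31 = 248.
Step 3: Verify x_2² - 60·y_2² = 3690241 - 3690240 = 1 (should be 1). ✓

(x_1, y_1) = (31, 4); (x_2, y_2) = (1921, 248).


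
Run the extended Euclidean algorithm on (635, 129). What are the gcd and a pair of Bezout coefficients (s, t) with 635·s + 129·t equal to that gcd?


Euclidean algorithm on (635, 129) — divide until remainder is 0:
  635 = 4 · 129 + 119
  129 = 1 · 119 + 10
  119 = 11 · 10 + 9
  10 = 1 · 9 + 1
  9 = 9 · 1 + 0
gcd(635, 129) = 1.
Track Bezout coefficients alongside the remainders: start with r₀ = 635 = a·1 + b·0 (s = 1, t = 0) and r₁ = 129 = a·0 + b·1 (s = 0, t = 1); each new remainder r_{k+1} = r_{k-1} − q_k·r_k inherits s_{k+1} = s_{k-1} − q_k·s_k, t_{k+1} = t_{k-1} − q_k·t_k, so r_k = a·s_k + b·t_k at every step:
  q = 4: r = 119, s = 1 − 4·0 = 1, t = 0 − 4·1 = -4  (check: 635·1 + 129·(-4) = 119)
  q = 1: r = 10, s = 0 − 1·1 = -1, t = 1 − 1·(-4) = 5  (check: 635·(-1) + 129·5 = 10)
  q = 11: r = 9, s = 1 − 11·(-1) = 12, t = -4 − 11·5 = -59  (check: 635·12 + 129·(-59) = 9)
  q = 1: r = 1, s = -1 − 1·12 = -13, t = 5 − 1·(-59) = 64  (check: 635·(-13) + 129·64 = 1)
The row with r = 1 (the gcd) gives the Bezout coefficients s = -13, t = 64.
Result: 635 · (-13) + 129 · (64) = 1.

gcd(635, 129) = 1; s = -13, t = 64 (check: 635·(-13) + 129·64 = 1).


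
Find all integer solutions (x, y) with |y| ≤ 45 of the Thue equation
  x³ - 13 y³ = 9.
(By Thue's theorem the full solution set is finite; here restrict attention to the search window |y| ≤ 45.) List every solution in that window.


The equation is x³ - 13y³ = 9. For fixed y, x³ = 13·y³ + 9, so a solution requires the RHS to be a perfect cube.
Strategy: iterate y from -45 to 45, compute RHS = 13·y³ + 9, and check whether it is a (positive or negative) perfect cube.
Check small values of y:
  y = 0: RHS = 9 is not a perfect cube.
  y = 1: RHS = 22 is not a perfect cube.
  y = -1: RHS = -4 is not a perfect cube.
  y = 2: RHS = 113 is not a perfect cube.
  y = -2: RHS = -95 is not a perfect cube.
  y = 3: RHS = 360 is not a perfect cube.
  y = -3: RHS = -342 is not a perfect cube.
Continuing the search up to |y| = 45 finds no solutions either.
No (x, y) in the scanned range satisfies the equation.

No integer solutions with |y| ≤ 45.


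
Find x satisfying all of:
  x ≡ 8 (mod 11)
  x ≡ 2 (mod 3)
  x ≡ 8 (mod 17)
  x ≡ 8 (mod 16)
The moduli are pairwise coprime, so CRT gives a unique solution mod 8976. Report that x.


Product of moduli M = 11 · 3 · 17 · 16 = 8976.
Merge one congruence at a time:
  Start: x ≡ 8 (mod 11).
  Combine with x ≡ 2 (mod 3); new modulus lcm = 33.
    Write x = 8 + 11·t and substitute into x ≡ 2 (mod 3): 11·t ≡ 2 − 8 = -6 (mod 3).
    Reduce coefficients mod 3: 2·t ≡ 0 (mod 3).
    The inverse of 2 mod 3 is 2 (since 2·2 = 4 = 1·3 + 1), so t ≡ 2·0 = 0 ≡ 0 (mod 3).
    Then x = 8 + 11·0 = 8, valid modulo lcm(11, 3) = 33: x ≡ 8 (mod 33).
  Combine with x ≡ 8 (mod 17); new modulus lcm = 561.
    Write x = 8 + 33·t and substitute into x ≡ 8 (mod 17): 33·t ≡ 8 − 8 = 0 (mod 17).
    Reduce coefficients mod 17: 16·t ≡ 0 (mod 17).
    The inverse of 16 mod 17 is 16 (since 16·16 = 256 = 15·17 + 1), so t ≡ 16·0 = 0 ≡ 0 (mod 17).
    Then x = 8 + 33·0 = 8, valid modulo lcm(33, 17) = 561: x ≡ 8 (mod 561).
  Combine with x ≡ 8 (mod 16); new modulus lcm = 8976.
    Write x = 8 + 561·t and substitute into x ≡ 8 (mod 16): 561·t ≡ 8 − 8 = 0 (mod 16).
    Reduce coefficients mod 16: 1·t ≡ 0 (mod 16).
    So t ≡ 0 (mod 16).
    Then x = 8 + 561·0 = 8, valid modulo lcm(561, 16) = 8976: x ≡ 8 (mod 8976).
Verify against each original: 8 mod 11 = 8, 8 mod 3 = 2, 8 mod 17 = 8, 8 mod 16 = 8.

x ≡ 8 (mod 8976).


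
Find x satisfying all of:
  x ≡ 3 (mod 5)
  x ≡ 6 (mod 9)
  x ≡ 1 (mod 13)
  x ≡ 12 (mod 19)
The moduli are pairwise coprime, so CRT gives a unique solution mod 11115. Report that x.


Product of moduli M = 5 · 9 · 13 · 19 = 11115.
Merge one congruence at a time:
  Start: x ≡ 3 (mod 5).
  Combine with x ≡ 6 (mod 9); new modulus lcm = 45.
    Write x = 3 + 5·t and substitute into x ≡ 6 (mod 9): 5·t ≡ 6 − 3 = 3 (mod 9).
    The inverse of 5 mod 9 is 2 (since 5·2 = 10 = 1·9 + 1), so t ≡ 2·3 = 6 ≡ 6 (mod 9).
    Then x = 3 + 5·6 = 33, valid modulo lcm(5, 9) = 45: x ≡ 33 (mod 45).
  Combine with x ≡ 1 (mod 13); new modulus lcm = 585.
    Write x = 33 + 45·t and substitute into x ≡ 1 (mod 13): 45·t ≡ 1 − 33 = -32 (mod 13).
    Reduce coefficients mod 13: 6·t ≡ 7 (mod 13).
    The inverse of 6 mod 13 is 11 (since 6·11 = 66 = 5·13 + 1), so t ≡ 11·7 = 77 ≡ 12 (mod 13).
    Then x = 33 + 45·12 = 573, valid modulo lcm(45, 13) = 585: x ≡ 573 (mod 585).
  Combine with x ≡ 12 (mod 19); new modulus lcm = 11115.
    Write x = 573 + 585·t and substitute into x ≡ 12 (mod 19): 585·t ≡ 12 − 573 = -561 (mod 19).
    Reduce coefficients mod 19: 15·t ≡ 9 (mod 19).
    The inverse of 15 mod 19 is 14 (since 15·14 = 210 = 11·19 + 1), so t ≡ 14·9 = 126 ≡ 12 (mod 19).
    Then x = 573 + 585·12 = 7593, valid modulo lcm(585, 19) = 11115: x ≡ 7593 (mod 11115).
Verify against each original: 7593 mod 5 = 3, 7593 mod 9 = 6, 7593 mod 13 = 1, 7593 mod 19 = 12.

x ≡ 7593 (mod 11115).


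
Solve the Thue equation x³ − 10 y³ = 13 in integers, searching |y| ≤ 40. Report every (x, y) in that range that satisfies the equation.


The equation is x³ - 10y³ = 13. For fixed y, x³ = 10·y³ + 13, so a solution requires the RHS to be a perfect cube.
Strategy: iterate y from -40 to 40, compute RHS = 10·y³ + 13, and check whether it is a (positive or negative) perfect cube.
Check small values of y:
  y = 0: RHS = 13 is not a perfect cube.
  y = 1: RHS = 23 is not a perfect cube.
  y = -1: RHS = 3 is not a perfect cube.
  y = 2: RHS = 93 is not a perfect cube.
  y = -2: RHS = -67 is not a perfect cube.
  y = 3: RHS = 283 is not a perfect cube.
  y = -3: RHS = -257 is not a perfect cube.
Continuing the search up to |y| = 40 finds no solutions either.
No (x, y) in the scanned range satisfies the equation.

No integer solutions with |y| ≤ 40.


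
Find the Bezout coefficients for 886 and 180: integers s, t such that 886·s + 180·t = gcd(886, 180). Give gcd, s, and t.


Euclidean algorithm on (886, 180) — divide until remainder is 0:
  886 = 4 · 180 + 166
  180 = 1 · 166 + 14
  166 = 11 · 14 + 12
  14 = 1 · 12 + 2
  12 = 6 · 2 + 0
gcd(886, 180) = 2.
Track Bezout coefficients alongside the remainders: start with r₀ = 886 = a·1 + b·0 (s = 1, t = 0) and r₁ = 180 = a·0 + b·1 (s = 0, t = 1); each new remainder r_{k+1} = r_{k-1} − q_k·r_k inherits s_{k+1} = s_{k-1} − q_k·s_k, t_{k+1} = t_{k-1} − q_k·t_k, so r_k = a·s_k + b·t_k at every step:
  q = 4: r = 166, s = 1 − 4·0 = 1, t = 0 − 4·1 = -4  (check: 886·1 + 180·(-4) = 166)
  q = 1: r = 14, s = 0 − 1·1 = -1, t = 1 − 1·(-4) = 5  (check: 886·(-1) + 180·5 = 14)
  q = 11: r = 12, s = 1 − 11·(-1) = 12, t = -4 − 11·5 = -59  (check: 886·12 + 180·(-59) = 12)
  q = 1: r = 2, s = -1 − 1·12 = -13, t = 5 − 1·(-59) = 64  (check: 886·(-13) + 180·64 = 2)
The row with r = 2 (the gcd) gives the Bezout coefficients s = -13, t = 64.
Result: 886 · (-13) + 180 · (64) = 2.

gcd(886, 180) = 2; s = -13, t = 64 (check: 886·(-13) + 180·64 = 2).


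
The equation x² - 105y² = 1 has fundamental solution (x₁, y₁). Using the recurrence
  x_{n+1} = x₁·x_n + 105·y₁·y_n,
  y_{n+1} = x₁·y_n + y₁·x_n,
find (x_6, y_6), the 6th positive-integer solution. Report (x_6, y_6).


Step 1: Find the fundamental solution (x₁, y₁) of x² - 105y² = 1.
  Expand √105 as a continued fraction. a₀ = ⌊√105⌋ = 10; iterate m_{k+1} = d_k·a_k − m_k, d_{k+1} = (105 − m_{k+1}²)/d_k, a_{k+1} = ⌊(a₀ + m_{k+1})/d_{k+1}⌋ (starting m₀ = 0, d₀ = 1), with convergents p_k = a_k·p_{k-1} + p_{k-2}, q_k = a_k·q_{k-1} + q_{k-2} (p₋₁ = 1, q₋₁ = 0):
  k = 0: a₀ = 10; p₀/q₀ = 10/1; p₀² − 105·q₀² = 100 − 105 = -5.
  k = 1: m = 10, d = 5, a = ⌊(10 + 10)/5⌋ = 4; p/q = (4·10 + 1)/(4·1 + 0) = 41/4; p² − 105·q² = 1681 − 1680 = 1.
  The first convergent with p² − 105·q² = 1 gives the fundamental solution (x₁, y₁) = (41, 4).
Step 2: Apply the recurrence (x_{n+1}, y_{n+1}) = (x₁x_n + 105y₁y_n, x₁y_n + y₁x_n) repeatedly.
  From (x_1, y_1) = (41, 4): x_2 = 41·41 + 105·4·4 = 3361; y_2 = 41·4 + 4·41 = 328.
  From (x_2, y_2) = (3361, 328): x_3 = 41·3361 + 105·4·328 = 275561; y_3 = 41·328 + 4·3361 = 26892.
  From (x_3, y_3) = (275561, 26892): x_4 = 41·275561 + 105·4·26892 = 22592641; y_4 = 41·26892 + 4·275561 = 2204816.
  From (x_4, y_4) = (22592641, 2204816): x_5 = 41·22592641 + 105·4·2204816 = 1852321001; y_5 = 41·2204816 + 4·22592641 = 180768020.
  From (x_5, y_5) = (1852321001, 180768020): x_6 = 41·1852321001 + 105·4·180768020 = 151867729441; y_6 = 41·180768020 + 4·1852321001 = 14820772824.
Step 3: Verify x_6² - 105·y_6² = 23063807245564778172481 - 23063807245564778172480 = 1 (should be 1). ✓

(x_1, y_1) = (41, 4); (x_6, y_6) = (151867729441, 14820772824).


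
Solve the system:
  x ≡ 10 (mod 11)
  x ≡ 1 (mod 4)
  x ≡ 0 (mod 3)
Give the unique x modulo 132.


Moduli 11, 4, 3 are pairwise coprime; by CRT there is a unique solution modulo M = 11 · 4 · 3 = 132.
Solve pairwise, accumulating the modulus:
  Start with x ≡ 10 (mod 11).
  Combine with x ≡ 1 (mod 4): since gcd(11, 4) = 1, we get a unique residue mod 44.
    Write x = 10 + 11·t and substitute into x ≡ 1 (mod 4): 11·t ≡ 1 − 10 = -9 (mod 4).
    Reduce coefficients mod 4: 3·t ≡ 3 (mod 4).
    The inverse of 3 mod 4 is 3 (since 3·3 = 9 = 2·4 + 1), so t ≡ 3·3 = 9 ≡ 1 (mod 4).
    Then x = 10 + 11·1 = 21, valid modulo lcm(11, 4) = 44: x ≡ 21 (mod 44).
  Combine with x ≡ 0 (mod 3): since gcd(44, 3) = 1, we get a unique residue mod 132.
    Write x = 21 + 44·t and substitute into x ≡ 0 (mod 3): 44·t ≡ 0 − 21 = -21 (mod 3).
    Reduce coefficients mod 3: 2·t ≡ 0 (mod 3).
    The inverse of 2 mod 3 is 2 (since 2·2 = 4 = 1·3 + 1), so t ≡ 2·0 = 0 ≡ 0 (mod 3).
    Then x = 21 + 44·0 = 21, valid modulo lcm(44, 3) = 132: x ≡ 21 (mod 132).
Verify: 21 mod 11 = 10 ✓, 21 mod 4 = 1 ✓, 21 mod 3 = 0 ✓.

x ≡ 21 (mod 132).


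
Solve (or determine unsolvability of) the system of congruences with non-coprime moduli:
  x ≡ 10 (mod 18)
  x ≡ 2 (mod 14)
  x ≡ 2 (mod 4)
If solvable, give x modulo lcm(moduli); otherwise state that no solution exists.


Moduli 18, 14, 4 are not pairwise coprime, so CRT works modulo lcm(m_i) when all pairwise compatibility conditions hold.
Pairwise compatibility: gcd(m_i, m_j) must divide a_i - a_j for every pair.
Merge one congruence at a time:
  Start: x ≡ 10 (mod 18).
  Combine with x ≡ 2 (mod 14): gcd(18, 14) = 2; 2 - 10 = -8, which IS divisible by 2, so compatible.
    Write x = 10 + 18·t and substitute into x ≡ 2 (mod 14): 18·t ≡ 2 − 10 = -8 (mod 14).
    Divide the congruence (and modulus) by g = 2: 9·t ≡ -4 (mod 7).
    Reduce coefficients mod 7: 2·t ≡ 3 (mod 7).
    The inverse of 2 mod 7 is 4 (since 2·4 = 8 = 1·7 + 1), so t ≡ 4·3 = 12 ≡ 5 (mod 7).
    Then x = 10 + 18·5 = 100, valid modulo lcm(18, 14) = 126: x ≡ 100 (mod 126).
  Combine with x ≡ 2 (mod 4): gcd(126, 4) = 2; 2 - 100 = -98, which IS divisible by 2, so compatible.
    Write x = 100 + 126·t and substitute into x ≡ 2 (mod 4): 126·t ≡ 2 − 100 = -98 (mod 4).
    Divide the congruence (and modulus) by g = 2: 63·t ≡ -49 (mod 2).
    Reduce coefficients mod 2: 1·t ≡ 1 (mod 2).
    So t ≡ 1 (mod 2).
    Then x = 100 + 126·1 = 226, valid modulo lcm(126, 4) = 252: x ≡ 226 (mod 252).
Verify: 226 mod 18 = 10, 226 mod 14 = 2, 226 mod 4 = 2.

x ≡ 226 (mod 252).


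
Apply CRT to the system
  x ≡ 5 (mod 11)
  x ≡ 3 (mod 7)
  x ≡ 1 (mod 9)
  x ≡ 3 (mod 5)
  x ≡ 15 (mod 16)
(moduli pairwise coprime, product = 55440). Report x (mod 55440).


Product of moduli M = 11 · 7 · 9 · 5 · 16 = 55440.
Merge one congruence at a time:
  Start: x ≡ 5 (mod 11).
  Combine with x ≡ 3 (mod 7); new modulus lcm = 77.
    Write x = 5 + 11·t and substitute into x ≡ 3 (mod 7): 11·t ≡ 3 − 5 = -2 (mod 7).
    Reduce coefficients mod 7: 4·t ≡ 5 (mod 7).
    The inverse of 4 mod 7 is 2 (since 4·2 = 8 = 1·7 + 1), so t ≡ 2·5 = 10 ≡ 3 (mod 7).
    Then x = 5 + 11·3 = 38, valid modulo lcm(11, 7) = 77: x ≡ 38 (mod 77).
  Combine with x ≡ 1 (mod 9); new modulus lcm = 693.
    Write x = 38 + 77·t and substitute into x ≡ 1 (mod 9): 77·t ≡ 1 − 38 = -37 (mod 9).
    Reduce coefficients mod 9: 5·t ≡ 8 (mod 9).
    The inverse of 5 mod 9 is 2 (since 5·2 = 10 = 1·9 + 1), so t ≡ 2·8 = 16 ≡ 7 (mod 9).
    Then x = 38 + 77·7 = 577, valid modulo lcm(77, 9) = 693: x ≡ 577 (mod 693).
  Combine with x ≡ 3 (mod 5); new modulus lcm = 3465.
    Write x = 577 + 693·t and substitute into x ≡ 3 (mod 5): 693·t ≡ 3 − 577 = -574 (mod 5).
    Reduce coefficients mod 5: 3·t ≡ 1 (mod 5).
    The inverse of 3 mod 5 is 2 (since 3·2 = 6 = 1·5 + 1), so t ≡ 2·1 = 2 ≡ 2 (mod 5).
    Then x = 577 + 693·2 = 1963, valid modulo lcm(693, 5) = 3465: x ≡ 1963 (mod 3465).
  Combine with x ≡ 15 (mod 16); new modulus lcm = 55440.
    Write x = 1963 + 3465·t and substitute into x ≡ 15 (mod 16): 3465·t ≡ 15 − 1963 = -1948 (mod 16).
    Reduce coefficients mod 16: 9·t ≡ 4 (mod 16).
    The inverse of 9 mod 16 is 9 (since 9·9 = 81 = 5·16 + 1), so t ≡ 9·4 = 36 ≡ 4 (mod 16).
    Then x = 1963 + 3465·4 = 15823, valid modulo lcm(3465, 16) = 55440: x ≡ 15823 (mod 55440).
Verify against each original: 15823 mod 11 = 5, 15823 mod 7 = 3, 15823 mod 9 = 1, 15823 mod 5 = 3, 15823 mod 16 = 15.

x ≡ 15823 (mod 55440).


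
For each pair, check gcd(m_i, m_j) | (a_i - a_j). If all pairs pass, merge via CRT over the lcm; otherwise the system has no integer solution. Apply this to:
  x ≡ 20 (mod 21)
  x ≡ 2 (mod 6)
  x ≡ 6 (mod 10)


Moduli 21, 6, 10 are not pairwise coprime, so CRT works modulo lcm(m_i) when all pairwise compatibility conditions hold.
Pairwise compatibility: gcd(m_i, m_j) must divide a_i - a_j for every pair.
Merge one congruence at a time:
  Start: x ≡ 20 (mod 21).
  Combine with x ≡ 2 (mod 6): gcd(21, 6) = 3; 2 - 20 = -18, which IS divisible by 3, so compatible.
    Write x = 20 + 21·t and substitute into x ≡ 2 (mod 6): 21·t ≡ 2 − 20 = -18 (mod 6).
    Divide the congruence (and modulus) by g = 3: 7·t ≡ -6 (mod 2).
    Reduce coefficients mod 2: 1·t ≡ 0 (mod 2).
    So t ≡ 0 (mod 2).
    Then x = 20 + 21·0 = 20, valid modulo lcm(21, 6) = 42: x ≡ 20 (mod 42).
  Combine with x ≡ 6 (mod 10): gcd(42, 10) = 2; 6 - 20 = -14, which IS divisible by 2, so compatible.
    Write x = 20 + 42·t and substitute into x ≡ 6 (mod 10): 42·t ≡ 6 − 20 = -14 (mod 10).
    Divide the congruence (and modulus) by g = 2: 21·t ≡ -7 (mod 5).
    Reduce coefficients mod 5: 1·t ≡ 3 (mod 5).
    So t ≡ 3 (mod 5).
    Then x = 20 + 42·3 = 146, valid modulo lcm(42, 10) = 210: x ≡ 146 (mod 210).
Verify: 146 mod 21 = 20, 146 mod 6 = 2, 146 mod 10 = 6.

x ≡ 146 (mod 210).


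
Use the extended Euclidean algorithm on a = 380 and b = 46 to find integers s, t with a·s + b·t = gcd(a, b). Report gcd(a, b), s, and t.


Euclidean algorithm on (380, 46) — divide until remainder is 0:
  380 = 8 · 46 + 12
  46 = 3 · 12 + 10
  12 = 1 · 10 + 2
  10 = 5 · 2 + 0
gcd(380, 46) = 2.
Track Bezout coefficients alongside the remainders: start with r₀ = 380 = a·1 + b·0 (s = 1, t = 0) and r₁ = 46 = a·0 + b·1 (s = 0, t = 1); each new remainder r_{k+1} = r_{k-1} − q_k·r_k inherits s_{k+1} = s_{k-1} − q_k·s_k, t_{k+1} = t_{k-1} − q_k·t_k, so r_k = a·s_k + b·t_k at every step:
  q = 8: r = 12, s = 1 − 8·0 = 1, t = 0 − 8·1 = -8  (check: 380·1 + 46·(-8) = 12)
  q = 3: r = 10, s = 0 − 3·1 = -3, t = 1 − 3·(-8) = 25  (check: 380·(-3) + 46·25 = 10)
  q = 1: r = 2, s = 1 − 1·(-3) = 4, t = -8 − 1·25 = -33  (check: 380·4 + 46·(-33) = 2)
The row with r = 2 (the gcd) gives the Bezout coefficients s = 4, t = -33.
Result: 380 · (4) + 46 · (-33) = 2.

gcd(380, 46) = 2; s = 4, t = -33 (check: 380·4 + 46·(-33) = 2).


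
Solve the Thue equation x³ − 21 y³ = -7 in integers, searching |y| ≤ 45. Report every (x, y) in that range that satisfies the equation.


The equation is x³ - 21y³ = -7. For fixed y, x³ = 21·y³ − 7, so a solution requires the RHS to be a perfect cube.
Strategy: iterate y from -45 to 45, compute RHS = 21·y³ − 7, and check whether it is a (positive or negative) perfect cube.
Check small values of y:
  y = 0: RHS = -7 is not a perfect cube.
  y = 1: RHS = 14 is not a perfect cube.
  y = -1: RHS = -28 is not a perfect cube.
  y = 2: RHS = 161 is not a perfect cube.
  y = -2: RHS = -175 is not a perfect cube.
  y = 3: RHS = 560 is not a perfect cube.
  y = -3: RHS = -574 is not a perfect cube.
Continuing the search up to |y| = 45 finds no solutions either.
No (x, y) in the scanned range satisfies the equation.

No integer solutions with |y| ≤ 45.


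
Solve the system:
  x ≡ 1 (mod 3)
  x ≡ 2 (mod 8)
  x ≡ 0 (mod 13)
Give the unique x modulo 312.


Moduli 3, 8, 13 are pairwise coprime; by CRT there is a unique solution modulo M = 3 · 8 · 13 = 312.
Solve pairwise, accumulating the modulus:
  Start with x ≡ 1 (mod 3).
  Combine with x ≡ 2 (mod 8): since gcd(3, 8) = 1, we get a unique residue mod 24.
    Write x = 1 + 3·t and substitute into x ≡ 2 (mod 8): 3·t ≡ 2 − 1 = 1 (mod 8).
    The inverse of 3 mod 8 is 3 (since 3·3 = 9 = 1·8 + 1), so t ≡ 3·1 = 3 ≡ 3 (mod 8).
    Then x = 1 + 3·3 = 10, valid modulo lcm(3, 8) = 24: x ≡ 10 (mod 24).
  Combine with x ≡ 0 (mod 13): since gcd(24, 13) = 1, we get a unique residue mod 312.
    Write x = 10 + 24·t and substitute into x ≡ 0 (mod 13): 24·t ≡ 0 − 10 = -10 (mod 13).
    Reduce coefficients mod 13: 11·t ≡ 3 (mod 13).
    The inverse of 11 mod 13 is 6 (since 11·6 = 66 = 5·13 + 1), so t ≡ 6·3 = 18 ≡ 5 (mod 13).
    Then x = 10 + 24·5 = 130, valid modulo lcm(24, 13) = 312: x ≡ 130 (mod 312).
Verify: 130 mod 3 = 1 ✓, 130 mod 8 = 2 ✓, 130 mod 13 = 0 ✓.

x ≡ 130 (mod 312).


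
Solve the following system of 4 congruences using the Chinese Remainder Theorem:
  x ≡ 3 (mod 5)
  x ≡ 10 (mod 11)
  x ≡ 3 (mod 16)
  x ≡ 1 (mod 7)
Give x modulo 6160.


Product of moduli M = 5 · 11 · 16 · 7 = 6160.
Merge one congruence at a time:
  Start: x ≡ 3 (mod 5).
  Combine with x ≡ 10 (mod 11); new modulus lcm = 55.
    Write x = 3 + 5·t and substitute into x ≡ 10 (mod 11): 5·t ≡ 10 − 3 = 7 (mod 11).
    The inverse of 5 mod 11 is 9 (since 5·9 = 45 = 4·11 + 1), so t ≡ 9·7 = 63 ≡ 8 (mod 11).
    Then x = 3 + 5·8 = 43, valid modulo lcm(5, 11) = 55: x ≡ 43 (mod 55).
  Combine with x ≡ 3 (mod 16); new modulus lcm = 880.
    Write x = 43 + 55·t and substitute into x ≡ 3 (mod 16): 55·t ≡ 3 − 43 = -40 (mod 16).
    Reduce coefficients mod 16: 7·t ≡ 8 (mod 16).
    The inverse of 7 mod 16 is 7 (since 7·7 = 49 = 3·16 + 1), so t ≡ 7·8 = 56 ≡ 8 (mod 16).
    Then x = 43 + 55·8 = 483, valid modulo lcm(55, 16) = 880: x ≡ 483 (mod 880).
  Combine with x ≡ 1 (mod 7); new modulus lcm = 6160.
    Write x = 483 + 880·t and substitute into x ≡ 1 (mod 7): 880·t ≡ 1 − 483 = -482 (mod 7).
    Reduce coefficients mod 7: 5·t ≡ 1 (mod 7).
    The inverse of 5 mod 7 is 3 (since 5·3 = 15 = 2·7 + 1), so t ≡ 3·1 = 3 ≡ 3 (mod 7).
    Then x = 483 + 880·3 = 3123, valid modulo lcm(880, 7) = 6160: x ≡ 3123 (mod 6160).
Verify against each original: 3123 mod 5 = 3, 3123 mod 11 = 10, 3123 mod 16 = 3, 3123 mod 7 = 1.

x ≡ 3123 (mod 6160).


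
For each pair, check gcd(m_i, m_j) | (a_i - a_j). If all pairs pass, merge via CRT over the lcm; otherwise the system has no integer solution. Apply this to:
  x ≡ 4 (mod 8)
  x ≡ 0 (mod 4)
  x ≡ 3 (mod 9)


Moduli 8, 4, 9 are not pairwise coprime, so CRT works modulo lcm(m_i) when all pairwise compatibility conditions hold.
Pairwise compatibility: gcd(m_i, m_j) must divide a_i - a_j for every pair.
Merge one congruence at a time:
  Start: x ≡ 4 (mod 8).
  Combine with x ≡ 0 (mod 4): gcd(8, 4) = 4; 0 - 4 = -4, which IS divisible by 4, so compatible.
    Write x = 4 + 8·t and substitute into x ≡ 0 (mod 4): 8·t ≡ 0 − 4 = -4 (mod 4).
    Divide the congruence (and modulus) by g = 4: 2·t ≡ -1 (mod 1).
    Modulo 1 every t works; take t = 0.
    Then x = 4 + 8·0 = 4, valid modulo lcm(8, 4) = 8: x ≡ 4 (mod 8).
  Combine with x ≡ 3 (mod 9): gcd(8, 9) = 1; 3 - 4 = -1, which IS divisible by 1, so compatible.
    Write x = 4 + 8·t and substitute into x ≡ 3 (mod 9): 8·t ≡ 3 − 4 = -1 (mod 9).
    Reduce coefficients mod 9: 8·t ≡ 8 (mod 9).
    The inverse of 8 mod 9 is 8 (since 8·8 = 64 = 7·9 + 1), so t ≡ 8·8 = 64 ≡ 1 (mod 9).
    Then x = 4 + 8·1 = 12, valid modulo lcm(8, 9) = 72: x ≡ 12 (mod 72).
Verify: 12 mod 8 = 4, 12 mod 4 = 0, 12 mod 9 = 3.

x ≡ 12 (mod 72).


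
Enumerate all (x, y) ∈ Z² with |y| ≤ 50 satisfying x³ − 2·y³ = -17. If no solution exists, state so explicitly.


The equation is x³ - 2y³ = -17. For fixed y, x³ = 2·y³ − 17, so a solution requires the RHS to be a perfect cube.
Strategy: iterate y from -50 to 50, compute RHS = 2·y³ − 17, and check whether it is a (positive or negative) perfect cube.
Check small values of y:
  y = 0: RHS = -17 is not a perfect cube.
  y = 1: RHS = -15 is not a perfect cube.
  y = -1: RHS = -19 is not a perfect cube.
  y = 2: RHS = -1 = (-1)³ ⇒ x = -1 works.
  y = -2: RHS = -33 is not a perfect cube.
  y = 3: RHS = 37 is not a perfect cube.
  y = -3: RHS = -71 is not a perfect cube.
Continuing the search up to |y| = 50 finds no further solutions beyond those listed.
Collected solutions: (-1, 2).

Solutions (with |y| ≤ 50): (-1, 2).


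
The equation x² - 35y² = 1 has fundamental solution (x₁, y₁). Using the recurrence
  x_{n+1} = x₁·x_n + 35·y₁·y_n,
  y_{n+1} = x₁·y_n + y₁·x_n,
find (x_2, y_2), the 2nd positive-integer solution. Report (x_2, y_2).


Step 1: Find the fundamental solution (x₁, y₁) of x² - 35y² = 1.
  Expand √35 as a continued fraction. a₀ = ⌊√35⌋ = 5; iterate m_{k+1} = d_k·a_k − m_k, d_{k+1} = (35 − m_{k+1}²)/d_k, a_{k+1} = ⌊(a₀ + m_{k+1})/d_{k+1}⌋ (starting m₀ = 0, d₀ = 1), with convergents p_k = a_k·p_{k-1} + p_{k-2}, q_k = a_k·q_{k-1} + q_{k-2} (p₋₁ = 1, q₋₁ = 0):
  k = 0: a₀ = 5; p₀/q₀ = 5/1; p₀² − 35·q₀² = 25 − 35 = -10.
  k = 1: m = 5, d = 10, a = ⌊(5 + 5)/10⌋ = 1; p/q = (1·5 + 1)/(1·1 + 0) = 6/1; p² − 35·q² = 36 − 35 = 1.
  The first convergent with p² − 35·q² = 1 gives the fundamental solution (x₁, y₁) = (6, 1).
Step 2: Apply the recurrence (x_{n+1}, y_{n+1}) = (x₁x_n + 35y₁y_n, x₁y_n + y₁x_n) repeatedly.
  From (x_1, y_1) = (6, 1): x_2 = 6·6 + 35·1·1 = 71; y_2 = 6·1 + 1·6 = 12.
Step 3: Verify x_2² - 35·y_2² = 5041 - 5040 = 1 (should be 1). ✓

(x_1, y_1) = (6, 1); (x_2, y_2) = (71, 12).


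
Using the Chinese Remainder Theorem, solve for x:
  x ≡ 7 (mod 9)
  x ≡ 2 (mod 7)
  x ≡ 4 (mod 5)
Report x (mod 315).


Moduli 9, 7, 5 are pairwise coprime; by CRT there is a unique solution modulo M = 9 · 7 · 5 = 315.
Solve pairwise, accumulating the modulus:
  Start with x ≡ 7 (mod 9).
  Combine with x ≡ 2 (mod 7): since gcd(9, 7) = 1, we get a unique residue mod 63.
    Write x = 7 + 9·t and substitute into x ≡ 2 (mod 7): 9·t ≡ 2 − 7 = -5 (mod 7).
    Reduce coefficients mod 7: 2·t ≡ 2 (mod 7).
    The inverse of 2 mod 7 is 4 (since 2·4 = 8 = 1·7 + 1), so t ≡ 4·2 = 8 ≡ 1 (mod 7).
    Then x = 7 + 9·1 = 16, valid modulo lcm(9, 7) = 63: x ≡ 16 (mod 63).
  Combine with x ≡ 4 (mod 5): since gcd(63, 5) = 1, we get a unique residue mod 315.
    Write x = 16 + 63·t and substitute into x ≡ 4 (mod 5): 63·t ≡ 4 − 16 = -12 (mod 5).
    Reduce coefficients mod 5: 3·t ≡ 3 (mod 5).
    The inverse of 3 mod 5 is 2 (since 3·2 = 6 = 1·5 + 1), so t ≡ 2·3 = 6 ≡ 1 (mod 5).
    Then x = 16 + 63·1 = 79, valid modulo lcm(63, 5) = 315: x ≡ 79 (mod 315).
Verify: 79 mod 9 = 7 ✓, 79 mod 7 = 2 ✓, 79 mod 5 = 4 ✓.

x ≡ 79 (mod 315).


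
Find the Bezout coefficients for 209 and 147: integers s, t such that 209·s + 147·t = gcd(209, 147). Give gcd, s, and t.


Euclidean algorithm on (209, 147) — divide until remainder is 0:
  209 = 1 · 147 + 62
  147 = 2 · 62 + 23
  62 = 2 · 23 + 16
  23 = 1 · 16 + 7
  16 = 2 · 7 + 2
  7 = 3 · 2 + 1
  2 = 2 · 1 + 0
gcd(209, 147) = 1.
Track Bezout coefficients alongside the remainders: start with r₀ = 209 = a·1 + b·0 (s = 1, t = 0) and r₁ = 147 = a·0 + b·1 (s = 0, t = 1); each new remainder r_{k+1} = r_{k-1} − q_k·r_k inherits s_{k+1} = s_{k-1} − q_k·s_k, t_{k+1} = t_{k-1} − q_k·t_k, so r_k = a·s_k + b·t_k at every step:
  q = 1: r = 62, s = 1 − 1·0 = 1, t = 0 − 1·1 = -1  (check: 209·1 + 147·(-1) = 62)
  q = 2: r = 23, s = 0 − 2·1 = -2, t = 1 − 2·(-1) = 3  (check: 209·(-2) + 147·3 = 23)
  q = 2: r = 16, s = 1 − 2·(-2) = 5, t = -1 − 2·3 = -7  (check: 209·5 + 147·(-7) = 16)
  q = 1: r = 7, s = -2 − 1·5 = -7, t = 3 − 1·(-7) = 10  (check: 209·(-7) + 147·10 = 7)
  q = 2: r = 2, s = 5 − 2·(-7) = 19, t = -7 − 2·10 = -27  (check: 209·19 + 147·(-27) = 2)
  q = 3: r = 1, s = -7 − 3·19 = -64, t = 10 − 3·(-27) = 91  (check: 209·(-64) + 147·91 = 1)
The row with r = 1 (the gcd) gives the Bezout coefficients s = -64, t = 91.
Result: 209 · (-64) + 147 · (91) = 1.

gcd(209, 147) = 1; s = -64, t = 91 (check: 209·(-64) + 147·91 = 1).


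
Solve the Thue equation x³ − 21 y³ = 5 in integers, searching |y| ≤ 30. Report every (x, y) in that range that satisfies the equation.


The equation is x³ - 21y³ = 5. For fixed y, x³ = 21·y³ + 5, so a solution requires the RHS to be a perfect cube.
Strategy: iterate y from -30 to 30, compute RHS = 21·y³ + 5, and check whether it is a (positive or negative) perfect cube.
Check small values of y:
  y = 0: RHS = 5 is not a perfect cube.
  y = 1: RHS = 26 is not a perfect cube.
  y = -1: RHS = -16 is not a perfect cube.
  y = 2: RHS = 173 is not a perfect cube.
  y = -2: RHS = -163 is not a perfect cube.
  y = 3: RHS = 572 is not a perfect cube.
  y = -3: RHS = -562 is not a perfect cube.
Continuing the search up to |y| = 30 finds no solutions either.
No (x, y) in the scanned range satisfies the equation.

No integer solutions with |y| ≤ 30.
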